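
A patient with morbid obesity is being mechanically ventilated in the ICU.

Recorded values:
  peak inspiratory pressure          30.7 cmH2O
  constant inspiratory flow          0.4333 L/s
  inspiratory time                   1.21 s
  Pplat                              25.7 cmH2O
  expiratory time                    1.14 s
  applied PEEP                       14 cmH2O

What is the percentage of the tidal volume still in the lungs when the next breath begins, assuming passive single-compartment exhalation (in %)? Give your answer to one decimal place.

11.0

Vt = flow × Ti = 0.4333 L/s × 1.21 s × 1000 mL/L = 524.29 mL.
R = (PIP − Pplat)/V̇ = (30.7 − 25.7) / 0.4333 = 5.0/0.4333 = 11.539 cmH2O·s/L.
C = Vt/(Pplat − PEEP) = 524.29 / (25.7 − 14) = 524.29/11.7 = 44.811 mL/cmH2O.
τ = R × C = 11.539 × 0.04481 L/cmH2O = 0.5171 s.
Fraction remaining at end-expiration = e^(−Te/τ) = e^(−1.14/0.5171) = 0.1103 → 11.03%.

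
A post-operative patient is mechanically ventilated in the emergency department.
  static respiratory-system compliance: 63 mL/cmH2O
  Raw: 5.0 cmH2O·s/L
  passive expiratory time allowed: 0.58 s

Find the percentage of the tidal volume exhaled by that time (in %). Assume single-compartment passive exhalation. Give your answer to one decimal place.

84.1

τ = R × C = 5.0 × 63 mL/cmH2O = 5.0 × 0.063 L/cmH2O = 0.315 s.
Passive exhalation: V(t)/V₀ = e^(−t/τ) = e^(−0.58/0.315) = 0.1586.
Fraction exhaled = 1 − 0.1586 = 0.8414 → 84.14%.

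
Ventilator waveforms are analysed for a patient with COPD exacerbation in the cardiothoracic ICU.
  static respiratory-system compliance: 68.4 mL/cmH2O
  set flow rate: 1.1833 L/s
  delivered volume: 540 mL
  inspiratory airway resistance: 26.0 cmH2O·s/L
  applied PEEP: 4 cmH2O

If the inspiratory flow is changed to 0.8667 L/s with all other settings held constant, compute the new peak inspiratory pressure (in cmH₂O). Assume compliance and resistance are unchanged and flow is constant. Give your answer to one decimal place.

34.4

PIP = Vt/C + R·V̇ + PEEP (constant-flow equation of motion).
Only the resistive term changes: ΔPIP = R × ΔV̇ = 26.0 × (0.8667 − 1.1833) = 26.0 × -0.3166 = -8.232 cmH2O.
Original PIP = 540/68.4 + 26.0×1.1833 + 4 = 42.661 cmH2O; new PIP = 42.661 + (-8.232) = 34.429 cmH2O.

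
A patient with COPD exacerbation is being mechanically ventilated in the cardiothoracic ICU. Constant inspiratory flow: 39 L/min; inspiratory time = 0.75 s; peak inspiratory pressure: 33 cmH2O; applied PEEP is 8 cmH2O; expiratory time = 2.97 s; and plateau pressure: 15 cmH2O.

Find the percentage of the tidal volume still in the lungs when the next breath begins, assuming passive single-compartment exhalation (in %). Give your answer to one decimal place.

Flow: 39 L/min ÷ 60 = 0.65 L/s.
Vt = flow × Ti = 0.65 L/s × 0.75 s × 1000 mL/L = 487.5 mL.
R = (PIP − Pplat)/V̇ = (33 − 15) / 0.65 = 18.0/0.65 = 27.692 cmH2O·s/L.
C = Vt/(Pplat − PEEP) = 487.5 / (15 − 8) = 487.5/7.0 = 69.643 mL/cmH2O.
τ = R × C = 27.692 × 0.06964 L/cmH2O = 1.928 s.
Fraction remaining at end-expiration = e^(−Te/τ) = e^(−2.97/1.928) = 0.2143 → 21.43%.

21.4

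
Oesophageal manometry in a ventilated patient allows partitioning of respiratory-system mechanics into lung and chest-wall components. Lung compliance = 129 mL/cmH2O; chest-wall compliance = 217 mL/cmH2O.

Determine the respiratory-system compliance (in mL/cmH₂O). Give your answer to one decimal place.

Lung and chest wall are elastances in series: 1/Crs = 1/CL + 1/Ccw.
1/Crs = 1/129 + 1/217 = 0.01236.
Crs = 80.906 mL/cmH2O.

80.9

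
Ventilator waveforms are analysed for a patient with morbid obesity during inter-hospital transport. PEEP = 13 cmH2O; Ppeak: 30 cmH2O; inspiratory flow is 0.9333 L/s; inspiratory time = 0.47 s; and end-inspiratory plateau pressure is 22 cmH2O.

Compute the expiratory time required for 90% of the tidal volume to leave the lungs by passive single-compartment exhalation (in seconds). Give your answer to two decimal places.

Vt = flow × Ti = 0.9333 L/s × 0.47 s × 1000 mL/L = 438.65 mL.
R = (PIP − Pplat)/V̇ = (30 − 22) / 0.9333 = 8.0/0.9333 = 8.572 cmH2O·s/L.
C = Vt/(Pplat − PEEP) = 438.65 / (22 − 13) = 438.65/9.0 = 48.739 mL/cmH2O.
τ = R × C = 8.572 × 0.04874 L/cmH2O = 0.4178 s.
t = −τ·ln(1 − 0.90) = −0.4178·ln(0.1) = 0.962 s.

0.96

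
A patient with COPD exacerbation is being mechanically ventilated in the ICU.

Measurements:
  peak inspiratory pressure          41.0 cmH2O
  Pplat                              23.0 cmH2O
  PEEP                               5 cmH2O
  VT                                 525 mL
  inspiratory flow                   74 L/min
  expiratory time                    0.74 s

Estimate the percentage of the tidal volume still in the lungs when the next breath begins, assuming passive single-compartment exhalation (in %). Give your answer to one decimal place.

Flow: 74 L/min ÷ 60 = 1.2333 L/s.
R = (PIP − Pplat)/V̇ = (41.0 − 23.0) / 1.2333 = 18.0/1.2333 = 14.595 cmH2O·s/L.
C = Vt/(Pplat − PEEP) = 525.0 / (23.0 − 5) = 525.0/18.0 = 29.167 mL/cmH2O.
τ = R × C = 14.595 × 0.02917 L/cmH2O = 0.4257 s.
Fraction remaining at end-expiration = e^(−Te/τ) = e^(−0.74/0.4257) = 0.1758 → 17.58%.

17.6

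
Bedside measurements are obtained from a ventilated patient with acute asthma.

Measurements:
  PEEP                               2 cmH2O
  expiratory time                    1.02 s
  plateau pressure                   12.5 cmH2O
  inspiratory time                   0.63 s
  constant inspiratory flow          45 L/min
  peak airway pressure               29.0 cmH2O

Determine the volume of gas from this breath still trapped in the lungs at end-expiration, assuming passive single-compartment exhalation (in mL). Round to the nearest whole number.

169

Flow: 45 L/min ÷ 60 = 0.75 L/s.
Vt = flow × Ti = 0.75 L/s × 0.63 s × 1000 mL/L = 472.5 mL.
R = (PIP − Pplat)/V̇ = (29.0 − 12.5) / 0.75 = 16.5/0.75 = 22.0 cmH2O·s/L.
C = Vt/(Pplat − PEEP) = 472.5 / (12.5 − 2) = 472.5/10.5 = 45.0 mL/cmH2O.
τ = R × C = 22.0 × 0.045 L/cmH2O = 0.99 s.
Fraction remaining = e^(−Te/τ) = e^(−1.02/0.99) = 0.3569.
Trapped volume = 472.5 × 0.3569 = 168.64 mL.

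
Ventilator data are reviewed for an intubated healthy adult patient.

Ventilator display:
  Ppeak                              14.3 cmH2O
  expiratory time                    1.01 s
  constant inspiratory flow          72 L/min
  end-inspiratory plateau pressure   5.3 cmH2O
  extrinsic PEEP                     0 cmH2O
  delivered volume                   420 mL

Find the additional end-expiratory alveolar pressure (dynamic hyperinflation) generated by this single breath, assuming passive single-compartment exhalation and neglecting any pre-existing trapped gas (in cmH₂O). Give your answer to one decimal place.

1.0

Flow: 72 L/min ÷ 60 = 1.2 L/s.
R = (PIP − Pplat)/V̇ = (14.3 − 5.3) / 1.2 = 9.0/1.2 = 7.5 cmH2O·s/L.
C = Vt/(Pplat − PEEP) = 420.0 / (5.3 − 0) = 420.0/5.3 = 79.245 mL/cmH2O.
τ = R × C = 7.5 × 0.07925 L/cmH2O = 0.5944 s.
Fraction remaining = e^(−Te/τ) = e^(−1.01/0.5944) = 0.1828; trapped volume = 420.0 × 0.1828 = 76.776 mL.
Additional alveolar pressure from trapping ≈ V_trapped / C = 76.776 / 79.245 = 0.9688 cmH2O.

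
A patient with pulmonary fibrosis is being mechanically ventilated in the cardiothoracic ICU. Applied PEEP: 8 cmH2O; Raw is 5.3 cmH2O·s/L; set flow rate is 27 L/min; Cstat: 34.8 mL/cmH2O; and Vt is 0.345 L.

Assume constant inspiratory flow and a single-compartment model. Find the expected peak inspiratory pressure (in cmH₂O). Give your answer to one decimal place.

20.3

Flow: 27 L/min ÷ 60 = 0.45 L/s.
Equation of motion (constant flow): PIP = Vt/C + R·V̇ + PEEP.
PIP = 345/34.8 + 5.3×0.45 + 8 = 9.914 + 2.385 + 8 = 20.299 cmH2O.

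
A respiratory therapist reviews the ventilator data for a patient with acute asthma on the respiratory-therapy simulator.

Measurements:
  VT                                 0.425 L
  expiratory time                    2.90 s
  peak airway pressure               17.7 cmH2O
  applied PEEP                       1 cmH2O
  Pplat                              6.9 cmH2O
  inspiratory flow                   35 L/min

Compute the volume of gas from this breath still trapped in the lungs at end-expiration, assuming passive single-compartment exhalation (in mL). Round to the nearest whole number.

Flow: 35 L/min ÷ 60 = 0.5833 L/s.
R = (PIP − Pplat)/V̇ = (17.7 − 6.9) / 0.5833 = 10.8/0.5833 = 18.515 cmH2O·s/L.
C = Vt/(Pplat − PEEP) = 425.0 / (6.9 − 1) = 425.0/5.9 = 72.034 mL/cmH2O.
τ = R × C = 18.515 × 0.07203 L/cmH2O = 1.334 s.
Fraction remaining = e^(−Te/τ) = e^(−2.90/1.334) = 0.1137.
Trapped volume = 425.0 × 0.1137 = 48.323 mL.

48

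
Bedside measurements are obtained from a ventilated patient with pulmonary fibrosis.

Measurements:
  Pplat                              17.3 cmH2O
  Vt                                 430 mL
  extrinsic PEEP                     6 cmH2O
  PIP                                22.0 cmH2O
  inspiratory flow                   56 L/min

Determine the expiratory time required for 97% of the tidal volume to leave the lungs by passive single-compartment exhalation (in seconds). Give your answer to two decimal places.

Flow: 56 L/min ÷ 60 = 0.9333 L/s.
R = (PIP − Pplat)/V̇ = (22.0 − 17.3) / 0.9333 = 4.7/0.9333 = 5.036 cmH2O·s/L.
C = Vt/(Pplat − PEEP) = 430.0 / (17.3 − 6) = 430.0/11.3 = 38.053 mL/cmH2O.
τ = R × C = 5.036 × 0.03805 L/cmH2O = 0.1916 s.
t = −τ·ln(1 − 0.97) = −0.1916·ln(0.03) = 0.6719 s.

0.67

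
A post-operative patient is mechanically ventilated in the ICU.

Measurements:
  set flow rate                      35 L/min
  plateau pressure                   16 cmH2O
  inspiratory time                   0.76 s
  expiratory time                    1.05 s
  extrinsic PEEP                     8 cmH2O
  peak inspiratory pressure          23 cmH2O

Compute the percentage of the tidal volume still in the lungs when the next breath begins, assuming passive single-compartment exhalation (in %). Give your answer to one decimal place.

Flow: 35 L/min ÷ 60 = 0.5833 L/s.
Vt = flow × Ti = 0.5833 L/s × 0.76 s × 1000 mL/L = 443.31 mL.
R = (PIP − Pplat)/V̇ = (23 − 16) / 0.5833 = 7.0/0.5833 = 12.001 cmH2O·s/L.
C = Vt/(Pplat − PEEP) = 443.31 / (16 − 8) = 443.31/8.0 = 55.414 mL/cmH2O.
τ = R × C = 12.001 × 0.05541 L/cmH2O = 0.665 s.
Fraction remaining at end-expiration = e^(−Te/τ) = e^(−1.05/0.665) = 0.2062 → 20.62%.

20.6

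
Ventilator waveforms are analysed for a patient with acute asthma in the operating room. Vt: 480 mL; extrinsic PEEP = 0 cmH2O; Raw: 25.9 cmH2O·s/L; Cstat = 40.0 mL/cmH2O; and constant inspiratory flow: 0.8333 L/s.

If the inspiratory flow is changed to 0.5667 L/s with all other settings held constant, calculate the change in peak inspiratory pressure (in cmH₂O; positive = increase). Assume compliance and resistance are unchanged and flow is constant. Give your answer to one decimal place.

-6.9

PIP = Vt/C + R·V̇ + PEEP (constant-flow equation of motion).
Only the resistive term changes: ΔPIP = R × ΔV̇ = 25.9 × (0.5667 − 0.8333) = 25.9 × -0.2666 = -6.905 cmH2O.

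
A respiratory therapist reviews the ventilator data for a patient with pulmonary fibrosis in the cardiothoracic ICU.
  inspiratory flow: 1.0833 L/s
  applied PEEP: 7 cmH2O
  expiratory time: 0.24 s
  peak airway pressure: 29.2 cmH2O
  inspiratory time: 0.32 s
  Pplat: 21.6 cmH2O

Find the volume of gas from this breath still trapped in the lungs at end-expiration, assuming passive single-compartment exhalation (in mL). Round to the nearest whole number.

Vt = flow × Ti = 1.0833 L/s × 0.32 s × 1000 mL/L = 346.66 mL.
R = (PIP − Pplat)/V̇ = (29.2 − 21.6) / 1.0833 = 7.6/1.0833 = 7.016 cmH2O·s/L.
C = Vt/(Pplat − PEEP) = 346.66 / (21.6 − 7) = 346.66/14.6 = 23.744 mL/cmH2O.
τ = R × C = 7.016 × 0.02374 L/cmH2O = 0.1666 s.
Fraction remaining = e^(−Te/τ) = e^(−0.24/0.1666) = 0.2368.
Trapped volume = 346.66 × 0.2368 = 82.089 mL.

82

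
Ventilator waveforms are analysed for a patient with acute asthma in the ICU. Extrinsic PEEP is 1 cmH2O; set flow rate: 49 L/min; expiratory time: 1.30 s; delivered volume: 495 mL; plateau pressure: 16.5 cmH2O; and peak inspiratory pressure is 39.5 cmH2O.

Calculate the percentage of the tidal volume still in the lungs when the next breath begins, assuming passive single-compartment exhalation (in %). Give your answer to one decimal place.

23.6

Flow: 49 L/min ÷ 60 = 0.8167 L/s.
R = (PIP − Pplat)/V̇ = (39.5 − 16.5) / 0.8167 = 23.0/0.8167 = 28.162 cmH2O·s/L.
C = Vt/(Pplat − PEEP) = 495.0 / (16.5 − 1) = 495.0/15.5 = 31.935 mL/cmH2O.
τ = R × C = 28.162 × 0.03194 L/cmH2O = 0.8995 s.
Fraction remaining at end-expiration = e^(−Te/τ) = e^(−1.30/0.8995) = 0.2357 → 23.57%.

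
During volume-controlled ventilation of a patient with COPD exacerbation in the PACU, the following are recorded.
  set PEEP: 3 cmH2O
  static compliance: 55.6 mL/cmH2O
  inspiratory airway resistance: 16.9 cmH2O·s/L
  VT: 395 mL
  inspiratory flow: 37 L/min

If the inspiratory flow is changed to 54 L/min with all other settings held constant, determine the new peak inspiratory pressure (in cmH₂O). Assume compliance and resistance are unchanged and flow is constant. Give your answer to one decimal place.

Flow: 37 L/min ÷ 60 = 0.6167 L/s.
New flow: 54 L/min ÷ 60 = 0.9 L/s.
PIP = Vt/C + R·V̇ + PEEP (constant-flow equation of motion).
Only the resistive term changes: ΔPIP = R × ΔV̇ = 16.9 × (0.9 − 0.6167) = 16.9 × 0.2833 = 4.788 cmH2O.
Original PIP = 395/55.6 + 16.9×0.6167 + 3 = 20.527 cmH2O; new PIP = 20.527 + (4.788) = 25.315 cmH2O.

25.3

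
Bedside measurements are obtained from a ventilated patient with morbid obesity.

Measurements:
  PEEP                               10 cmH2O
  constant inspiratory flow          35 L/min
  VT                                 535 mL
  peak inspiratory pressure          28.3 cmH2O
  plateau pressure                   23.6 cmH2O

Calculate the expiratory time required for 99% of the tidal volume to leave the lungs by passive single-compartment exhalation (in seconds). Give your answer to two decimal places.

1.46

Flow: 35 L/min ÷ 60 = 0.5833 L/s.
R = (PIP − Pplat)/V̇ = (28.3 − 23.6) / 0.5833 = 4.7/0.5833 = 8.058 cmH2O·s/L.
C = Vt/(Pplat − PEEP) = 535.0 / (23.6 − 10) = 535.0/13.6 = 39.338 mL/cmH2O.
τ = R × C = 8.058 × 0.03934 L/cmH2O = 0.317 s.
t = −τ·ln(1 − 0.99) = −0.317·ln(0.01) = 1.46 s.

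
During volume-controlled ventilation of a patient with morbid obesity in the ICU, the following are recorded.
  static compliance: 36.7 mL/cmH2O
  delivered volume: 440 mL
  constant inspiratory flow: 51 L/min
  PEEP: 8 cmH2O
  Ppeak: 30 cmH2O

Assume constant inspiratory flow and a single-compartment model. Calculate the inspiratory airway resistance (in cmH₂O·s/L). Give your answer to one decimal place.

Flow: 51 L/min ÷ 60 = 0.85 L/s.
Equation of motion (constant flow): PIP = Vt/C + R·V̇ + PEEP.
R·V̇ = PIP − Vt/C − PEEP = 30 − 440/36.7 − 8 = 30 − 11.989 − 8 = 10.011 cmH2O.
R = 10.011 / 0.85 = 11.778 cmH2O·s/L.

11.8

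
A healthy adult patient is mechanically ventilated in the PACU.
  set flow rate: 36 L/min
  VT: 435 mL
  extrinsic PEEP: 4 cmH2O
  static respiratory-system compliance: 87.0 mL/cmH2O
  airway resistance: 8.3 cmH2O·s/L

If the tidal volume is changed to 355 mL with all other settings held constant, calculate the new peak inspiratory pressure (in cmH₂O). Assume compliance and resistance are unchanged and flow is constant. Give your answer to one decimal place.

Flow: 36 L/min ÷ 60 = 0.6 L/s.
PIP = Vt/C + R·V̇ + PEEP (constant-flow equation of motion).
Only the elastic term changes: ΔPIP = ΔVt / C = (355 − 435) / 87.0 = -0.9195 cmH2O.
Original PIP = 435/87.0 + 8.3×0.6 + 4 = 13.98 cmH2O; new PIP = 13.98 + (-0.9195) = 13.061 cmH2O.

13.1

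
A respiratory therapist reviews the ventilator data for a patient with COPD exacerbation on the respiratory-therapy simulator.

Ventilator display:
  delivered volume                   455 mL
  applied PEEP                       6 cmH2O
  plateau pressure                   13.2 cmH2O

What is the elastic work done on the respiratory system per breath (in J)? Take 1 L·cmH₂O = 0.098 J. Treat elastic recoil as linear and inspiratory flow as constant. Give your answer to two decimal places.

0.16

Elastic work ≈ ½ × (Pplat − PEEP) × Vt = 0.5 × (13.2 − 6) × 0.455 L = 0.5 × 7.2 × 0.455 = 1.638 L·cmH2O.
× 0.098 J/(L·cmH2O) → 0.1605 J.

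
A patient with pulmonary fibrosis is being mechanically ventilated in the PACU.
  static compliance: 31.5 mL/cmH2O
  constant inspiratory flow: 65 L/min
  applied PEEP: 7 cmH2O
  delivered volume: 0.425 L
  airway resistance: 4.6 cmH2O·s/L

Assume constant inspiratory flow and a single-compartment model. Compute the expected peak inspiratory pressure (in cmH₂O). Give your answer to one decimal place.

Flow: 65 L/min ÷ 60 = 1.0833 L/s.
Equation of motion (constant flow): PIP = Vt/C + R·V̇ + PEEP.
PIP = 425/31.5 + 4.6×1.0833 + 7 = 13.492 + 4.983 + 7 = 25.475 cmH2O.

25.5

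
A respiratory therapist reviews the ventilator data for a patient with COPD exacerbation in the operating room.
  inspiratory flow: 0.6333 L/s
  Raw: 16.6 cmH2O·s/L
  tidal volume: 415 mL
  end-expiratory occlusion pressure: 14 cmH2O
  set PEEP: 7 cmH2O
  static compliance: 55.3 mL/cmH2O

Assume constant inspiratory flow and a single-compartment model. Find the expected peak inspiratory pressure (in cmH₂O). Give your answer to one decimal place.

32.0

Total PEEP = 14 cmH2O (set 7 + intrinsic 7); this is the baseline alveolar pressure.
Equation of motion (constant flow): PIP = Vt/C + R·V̇ + PEEP.
PIP = 415/55.3 + 16.6×0.6333 + 14 = 7.505 + 10.513 + 14 = 32.018 cmH2O.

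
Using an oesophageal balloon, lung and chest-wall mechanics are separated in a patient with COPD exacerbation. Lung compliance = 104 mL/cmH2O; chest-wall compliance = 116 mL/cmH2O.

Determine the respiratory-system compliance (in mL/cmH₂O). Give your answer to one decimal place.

54.8

Lung and chest wall are elastances in series: 1/Crs = 1/CL + 1/Ccw.
1/Crs = 1/104 + 1/116 = 0.01824.
Crs = 54.825 mL/cmH2O.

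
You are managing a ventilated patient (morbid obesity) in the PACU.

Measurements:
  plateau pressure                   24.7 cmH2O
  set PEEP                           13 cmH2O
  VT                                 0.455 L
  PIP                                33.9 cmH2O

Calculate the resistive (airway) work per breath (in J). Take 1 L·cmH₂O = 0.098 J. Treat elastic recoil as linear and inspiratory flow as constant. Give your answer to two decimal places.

0.41

With constant inspiratory flow the resistive pressure is constant at PIP − Pplat = 33.9 − 24.7 = 9.2 cmH2O, so resistive work = 9.2 × 0.455 = 4.186 L·cmH2O.
× 0.098 J/(L·cmH2O) → 0.4102 J.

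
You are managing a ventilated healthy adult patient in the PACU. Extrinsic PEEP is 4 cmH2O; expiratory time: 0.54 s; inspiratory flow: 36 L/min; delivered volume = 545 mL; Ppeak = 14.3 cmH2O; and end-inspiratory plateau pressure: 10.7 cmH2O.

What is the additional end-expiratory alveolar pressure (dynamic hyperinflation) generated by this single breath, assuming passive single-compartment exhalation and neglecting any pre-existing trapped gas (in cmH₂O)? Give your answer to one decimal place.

2.2

Flow: 36 L/min ÷ 60 = 0.6 L/s.
R = (PIP − Pplat)/V̇ = (14.3 − 10.7) / 0.6 = 3.6/0.6 = 6.0 cmH2O·s/L.
C = Vt/(Pplat − PEEP) = 545.0 / (10.7 − 4) = 545.0/6.7 = 81.343 mL/cmH2O.
τ = R × C = 6.0 × 0.08134 L/cmH2O = 0.488 s.
Fraction remaining = e^(−Te/τ) = e^(−0.54/0.488) = 0.3307; trapped volume = 545.0 × 0.3307 = 180.23 mL.
Additional alveolar pressure from trapping ≈ V_trapped / C = 180.23 / 81.343 = 2.216 cmH2O.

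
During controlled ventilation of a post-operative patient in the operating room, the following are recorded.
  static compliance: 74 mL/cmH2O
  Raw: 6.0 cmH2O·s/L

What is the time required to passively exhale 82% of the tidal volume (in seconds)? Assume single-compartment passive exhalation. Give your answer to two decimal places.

0.76

τ = R × C = 6.0 × 74 mL/cmH2O = 6.0 × 0.074 L/cmH2O = 0.444 s.
Exhaled fraction f = 1 − e^(−t/τ) → t = −τ·ln(1 − f) = −0.444·ln(0.18) = 0.7614 s.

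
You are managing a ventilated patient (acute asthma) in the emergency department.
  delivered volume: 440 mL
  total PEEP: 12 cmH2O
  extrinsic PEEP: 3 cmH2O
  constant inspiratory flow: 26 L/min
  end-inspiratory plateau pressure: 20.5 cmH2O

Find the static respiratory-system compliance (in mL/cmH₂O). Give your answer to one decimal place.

End-expiratory occlusion gives total PEEP = 12 cmH2O (intrinsic PEEP = 12 − 3 = 9). Use total PEEP for the elastic gradient.
Cstat = Vt / (Pplat − PEEPtotal) = 440 / (20.5 − 12) = 440 / 8.5 = 51.765 mL/cmH2O.

51.8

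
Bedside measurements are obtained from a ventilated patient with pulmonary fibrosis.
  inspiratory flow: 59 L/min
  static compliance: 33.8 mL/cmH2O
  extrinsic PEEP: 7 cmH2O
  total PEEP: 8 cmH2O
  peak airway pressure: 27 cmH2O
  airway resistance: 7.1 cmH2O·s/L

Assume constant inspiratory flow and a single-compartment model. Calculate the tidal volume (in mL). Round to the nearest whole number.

406

Flow: 59 L/min ÷ 60 = 0.9833 L/s.
Total PEEP = 8 cmH2O (set 7 + intrinsic 1); this is the baseline alveolar pressure.
Equation of motion (constant flow): PIP = Vt/C + R·V̇ + PEEP.
Vt/C = PIP − R·V̇ − PEEP = 27 − 6.981 − 8 = 12.019 cmH2O.
Vt = C × 12.019 = 33.8 × 12.019 = 406.24 mL.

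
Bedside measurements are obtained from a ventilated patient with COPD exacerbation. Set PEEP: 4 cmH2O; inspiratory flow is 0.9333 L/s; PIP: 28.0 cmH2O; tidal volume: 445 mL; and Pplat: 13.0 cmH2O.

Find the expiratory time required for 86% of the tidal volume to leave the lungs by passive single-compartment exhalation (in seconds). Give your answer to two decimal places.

1.56

R = (PIP − Pplat)/V̇ = (28.0 − 13.0) / 0.9333 = 15.0/0.9333 = 16.072 cmH2O·s/L.
C = Vt/(Pplat − PEEP) = 445.0 / (13.0 − 4) = 445.0/9.0 = 49.444 mL/cmH2O.
τ = R × C = 16.072 × 0.04944 L/cmH2O = 0.7946 s.
t = −τ·ln(1 − 0.86) = −0.7946·ln(0.14) = 1.562 s.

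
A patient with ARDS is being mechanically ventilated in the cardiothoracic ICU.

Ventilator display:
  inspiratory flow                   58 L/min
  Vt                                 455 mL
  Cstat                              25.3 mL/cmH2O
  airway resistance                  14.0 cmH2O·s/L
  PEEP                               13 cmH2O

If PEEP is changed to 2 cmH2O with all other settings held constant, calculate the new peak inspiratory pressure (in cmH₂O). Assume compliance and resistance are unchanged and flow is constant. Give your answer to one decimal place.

Flow: 58 L/min ÷ 60 = 0.9667 L/s.
PIP = Vt/C + R·V̇ + PEEP (constant-flow equation of motion).
Only the baseline term changes: ΔPIP = ΔPEEP = 2 − 13 = -11.0 cmH2O.
Original PIP = 455/25.3 + 14.0×0.9667 + 13 = 44.518 cmH2O; new PIP = 44.518 + (-11.0) = 33.518 cmH2O.

33.5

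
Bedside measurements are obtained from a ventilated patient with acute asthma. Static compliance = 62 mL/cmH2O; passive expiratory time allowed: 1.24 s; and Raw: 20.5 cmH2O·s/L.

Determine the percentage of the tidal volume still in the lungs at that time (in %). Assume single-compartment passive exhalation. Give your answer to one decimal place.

τ = R × C = 20.5 × 62 mL/cmH2O = 20.5 × 0.062 L/cmH2O = 1.271 s.
Passive exhalation: V(t)/V₀ = e^(−t/τ) = e^(−1.24/1.271) = 0.377.
Fraction remaining = 0.377 → 37.7%.

37.7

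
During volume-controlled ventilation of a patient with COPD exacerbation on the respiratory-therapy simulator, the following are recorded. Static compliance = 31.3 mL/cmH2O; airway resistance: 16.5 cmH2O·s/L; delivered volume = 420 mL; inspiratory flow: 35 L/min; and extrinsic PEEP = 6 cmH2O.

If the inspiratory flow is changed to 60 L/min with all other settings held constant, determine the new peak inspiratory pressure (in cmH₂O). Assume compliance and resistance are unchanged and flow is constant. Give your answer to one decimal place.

Flow: 35 L/min ÷ 60 = 0.5833 L/s.
New flow: 60 L/min ÷ 60 = 1 L/s.
PIP = Vt/C + R·V̇ + PEEP (constant-flow equation of motion).
Only the resistive term changes: ΔPIP = R × ΔV̇ = 16.5 × (1 − 0.5833) = 16.5 × 0.4167 = 6.876 cmH2O.
Original PIP = 420/31.3 + 16.5×0.5833 + 6 = 29.043 cmH2O; new PIP = 29.043 + (6.876) = 35.919 cmH2O.

35.9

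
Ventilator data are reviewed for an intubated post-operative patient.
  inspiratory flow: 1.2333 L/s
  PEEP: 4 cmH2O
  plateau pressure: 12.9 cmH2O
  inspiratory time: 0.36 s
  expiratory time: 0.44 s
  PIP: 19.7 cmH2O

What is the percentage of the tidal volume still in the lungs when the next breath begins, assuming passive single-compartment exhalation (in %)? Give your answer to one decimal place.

20.2

Vt = flow × Ti = 1.2333 L/s × 0.36 s × 1000 mL/L = 443.99 mL.
R = (PIP − Pplat)/V̇ = (19.7 − 12.9) / 1.2333 = 6.8/1.2333 = 5.514 cmH2O·s/L.
C = Vt/(Pplat − PEEP) = 443.99 / (12.9 − 4) = 443.99/8.9 = 49.887 mL/cmH2O.
τ = R × C = 5.514 × 0.04989 L/cmH2O = 0.2751 s.
Fraction remaining at end-expiration = e^(−Te/τ) = e^(−0.44/0.2751) = 0.202 → 20.2%.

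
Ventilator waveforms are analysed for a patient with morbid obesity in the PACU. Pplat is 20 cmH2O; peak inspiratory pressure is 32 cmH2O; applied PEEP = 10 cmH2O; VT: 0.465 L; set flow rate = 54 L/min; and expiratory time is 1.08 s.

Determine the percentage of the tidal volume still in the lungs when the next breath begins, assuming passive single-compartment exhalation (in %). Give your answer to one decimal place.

17.5

Flow: 54 L/min ÷ 60 = 0.9 L/s.
R = (PIP − Pplat)/V̇ = (32 − 20) / 0.9 = 12.0/0.9 = 13.333 cmH2O·s/L.
C = Vt/(Pplat − PEEP) = 465.0 / (20 − 10) = 465.0/10.0 = 46.5 mL/cmH2O.
τ = R × C = 13.333 × 0.0465 L/cmH2O = 0.62 s.
Fraction remaining at end-expiration = e^(−Te/τ) = e^(−1.08/0.62) = 0.1752 → 17.52%.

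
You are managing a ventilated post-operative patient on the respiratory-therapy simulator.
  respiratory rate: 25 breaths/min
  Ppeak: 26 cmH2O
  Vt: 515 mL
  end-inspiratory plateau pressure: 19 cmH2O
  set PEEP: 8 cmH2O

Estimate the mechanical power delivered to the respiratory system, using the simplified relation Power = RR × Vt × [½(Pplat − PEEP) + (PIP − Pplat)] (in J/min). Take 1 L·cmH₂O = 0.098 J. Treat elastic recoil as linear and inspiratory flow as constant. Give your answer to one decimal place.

15.8

Per-breath work = Vt × [½(Pplat−PEEP) + (PIP−Pplat)] = 0.515 × [0.5×11.0 + 7.0] = 0.515 × 12.5 = 6.438 L·cmH2O.
Power = 25 × 6.438 = 160.95 L·cmH2O/min.
× 0.098 J/(L·cmH2O) → 15.773 J/min.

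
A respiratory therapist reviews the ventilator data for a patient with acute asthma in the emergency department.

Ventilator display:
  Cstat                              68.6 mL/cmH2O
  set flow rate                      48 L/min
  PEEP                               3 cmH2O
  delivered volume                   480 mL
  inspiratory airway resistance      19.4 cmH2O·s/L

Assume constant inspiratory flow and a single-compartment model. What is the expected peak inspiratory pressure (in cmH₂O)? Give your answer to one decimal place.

Flow: 48 L/min ÷ 60 = 0.8 L/s.
Equation of motion (constant flow): PIP = Vt/C + R·V̇ + PEEP.
PIP = 480/68.6 + 19.4×0.8 + 3 = 6.997 + 15.52 + 3 = 25.517 cmH2O.

25.5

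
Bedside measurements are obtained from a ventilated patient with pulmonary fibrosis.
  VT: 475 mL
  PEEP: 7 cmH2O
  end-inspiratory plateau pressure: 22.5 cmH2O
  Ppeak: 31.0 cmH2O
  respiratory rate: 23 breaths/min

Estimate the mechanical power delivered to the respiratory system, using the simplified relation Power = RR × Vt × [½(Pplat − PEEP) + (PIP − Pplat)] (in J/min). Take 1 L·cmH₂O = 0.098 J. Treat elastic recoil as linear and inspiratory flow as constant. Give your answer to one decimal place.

17.4

Per-breath work = Vt × [½(Pplat−PEEP) + (PIP−Pplat)] = 0.475 × [0.5×15.5 + 8.5] = 0.475 × 16.25 = 7.719 L·cmH2O.
Power = 23 × 7.719 = 177.54 L·cmH2O/min.
× 0.098 J/(L·cmH2O) → 17.399 J/min.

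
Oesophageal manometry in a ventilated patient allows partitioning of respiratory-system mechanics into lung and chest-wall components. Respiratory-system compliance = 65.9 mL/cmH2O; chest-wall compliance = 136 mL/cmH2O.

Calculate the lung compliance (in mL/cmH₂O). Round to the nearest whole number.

1/CL = 1/Crs − 1/Ccw.
1/CL = 1/65.9 − 1/136 = 0.007822.
CL = 127.84 mL/cmH2O.

128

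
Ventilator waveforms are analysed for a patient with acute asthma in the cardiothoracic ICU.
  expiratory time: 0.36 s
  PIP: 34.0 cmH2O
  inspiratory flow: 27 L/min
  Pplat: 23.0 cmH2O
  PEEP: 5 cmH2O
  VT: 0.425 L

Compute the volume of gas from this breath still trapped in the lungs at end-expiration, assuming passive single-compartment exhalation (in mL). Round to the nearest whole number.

Flow: 27 L/min ÷ 60 = 0.45 L/s.
R = (PIP − Pplat)/V̇ = (34.0 − 23.0) / 0.45 = 11.0/0.45 = 24.444 cmH2O·s/L.
C = Vt/(Pplat − PEEP) = 425.0 / (23.0 − 5) = 425.0/18.0 = 23.611 mL/cmH2O.
τ = R × C = 24.444 × 0.02361 L/cmH2O = 0.5771 s.
Fraction remaining = e^(−Te/τ) = e^(−0.36/0.5771) = 0.5359.
Trapped volume = 425.0 × 0.5359 = 227.76 mL.

228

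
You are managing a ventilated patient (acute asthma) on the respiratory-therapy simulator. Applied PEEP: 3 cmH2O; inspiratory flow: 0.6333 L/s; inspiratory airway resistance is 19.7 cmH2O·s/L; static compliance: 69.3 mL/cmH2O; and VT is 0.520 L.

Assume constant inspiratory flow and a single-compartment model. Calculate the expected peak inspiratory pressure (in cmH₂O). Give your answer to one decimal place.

Equation of motion (constant flow): PIP = Vt/C + R·V̇ + PEEP.
PIP = 520/69.3 + 19.7×0.6333 + 3 = 7.504 + 12.476 + 3 = 22.98 cmH2O.

23.0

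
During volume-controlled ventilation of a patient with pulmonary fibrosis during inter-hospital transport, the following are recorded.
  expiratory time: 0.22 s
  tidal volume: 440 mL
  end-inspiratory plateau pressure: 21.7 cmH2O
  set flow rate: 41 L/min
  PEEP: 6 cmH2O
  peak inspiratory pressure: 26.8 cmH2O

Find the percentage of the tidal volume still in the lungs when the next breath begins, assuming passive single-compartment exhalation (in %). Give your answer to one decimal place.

Flow: 41 L/min ÷ 60 = 0.6833 L/s.
R = (PIP − Pplat)/V̇ = (26.8 − 21.7) / 0.6833 = 5.1/0.6833 = 7.464 cmH2O·s/L.
C = Vt/(Pplat − PEEP) = 440.0 / (21.7 − 6) = 440.0/15.7 = 28.025 mL/cmH2O.
τ = R × C = 7.464 × 0.02803 L/cmH2O = 0.2092 s.
Fraction remaining at end-expiration = e^(−Te/τ) = e^(−0.22/0.2092) = 0.3494 → 34.94%.

34.9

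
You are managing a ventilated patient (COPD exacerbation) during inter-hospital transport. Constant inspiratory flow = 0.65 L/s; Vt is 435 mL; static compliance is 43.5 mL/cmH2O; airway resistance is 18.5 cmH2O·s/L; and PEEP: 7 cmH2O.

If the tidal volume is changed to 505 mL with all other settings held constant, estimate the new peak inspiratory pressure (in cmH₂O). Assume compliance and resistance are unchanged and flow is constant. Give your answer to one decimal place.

PIP = Vt/C + R·V̇ + PEEP (constant-flow equation of motion).
Only the elastic term changes: ΔPIP = ΔVt / C = (505 − 435) / 43.5 = 1.609 cmH2O.
Original PIP = 435/43.5 + 18.5×0.65 + 7 = 29.025 cmH2O; new PIP = 29.025 + (1.609) = 30.634 cmH2O.

30.6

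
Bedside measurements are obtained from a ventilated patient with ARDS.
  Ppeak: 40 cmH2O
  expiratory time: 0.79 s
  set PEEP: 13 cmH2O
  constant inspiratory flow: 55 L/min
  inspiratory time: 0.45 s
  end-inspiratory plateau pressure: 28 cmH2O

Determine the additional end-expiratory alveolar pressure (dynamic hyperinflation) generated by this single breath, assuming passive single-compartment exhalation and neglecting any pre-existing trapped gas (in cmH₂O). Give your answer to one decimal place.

1.7

Flow: 55 L/min ÷ 60 = 0.9167 L/s.
Vt = flow × Ti = 0.9167 L/s × 0.45 s × 1000 mL/L = 412.52 mL.
R = (PIP − Pplat)/V̇ = (40 − 28) / 0.9167 = 12.0/0.9167 = 13.09 cmH2O·s/L.
C = Vt/(Pplat − PEEP) = 412.52 / (28 − 13) = 412.52/15.0 = 27.501 mL/cmH2O.
τ = R × C = 13.09 × 0.0275 L/cmH2O = 0.36 s.
Fraction remaining = e^(−Te/τ) = e^(−0.79/0.36) = 0.1114; trapped volume = 412.52 × 0.1114 = 45.955 mL.
Additional alveolar pressure from trapping ≈ V_trapped / C = 45.955 / 27.501 = 1.671 cmH2O.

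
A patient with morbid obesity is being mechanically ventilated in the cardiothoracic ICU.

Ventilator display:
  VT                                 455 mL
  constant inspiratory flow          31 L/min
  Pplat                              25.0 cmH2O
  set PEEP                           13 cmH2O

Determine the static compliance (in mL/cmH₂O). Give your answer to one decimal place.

37.9

Cstat = Vt / (Pplat − PEEP) = 455 / (25.0 − 13) = 455 / 12.0 = 37.917 mL/cmH2O.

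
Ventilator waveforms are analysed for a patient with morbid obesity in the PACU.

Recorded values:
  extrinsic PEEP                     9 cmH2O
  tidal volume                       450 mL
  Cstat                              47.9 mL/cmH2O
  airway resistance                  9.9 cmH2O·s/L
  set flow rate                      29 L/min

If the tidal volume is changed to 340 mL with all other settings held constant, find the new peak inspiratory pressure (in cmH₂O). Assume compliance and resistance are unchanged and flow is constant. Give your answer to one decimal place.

Flow: 29 L/min ÷ 60 = 0.4833 L/s.
PIP = Vt/C + R·V̇ + PEEP (constant-flow equation of motion).
Only the elastic term changes: ΔPIP = ΔVt / C = (340 − 450) / 47.9 = -2.296 cmH2O.
Original PIP = 450/47.9 + 9.9×0.4833 + 9 = 23.179 cmH2O; new PIP = 23.179 + (-2.296) = 20.883 cmH2O.

20.9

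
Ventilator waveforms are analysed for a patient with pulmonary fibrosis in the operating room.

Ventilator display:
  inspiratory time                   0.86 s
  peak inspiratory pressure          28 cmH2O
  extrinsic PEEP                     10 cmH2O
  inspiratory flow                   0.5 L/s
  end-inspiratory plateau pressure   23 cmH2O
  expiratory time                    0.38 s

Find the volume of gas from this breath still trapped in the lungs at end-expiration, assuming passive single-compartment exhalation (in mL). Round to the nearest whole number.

136

Vt = flow × Ti = 0.5 L/s × 0.86 s × 1000 mL/L = 430.0 mL.
R = (PIP − Pplat)/V̇ = (28 − 23) / 0.5 = 5.0/0.5 = 10.0 cmH2O·s/L.
C = Vt/(Pplat − PEEP) = 430.0 / (23 − 10) = 430.0/13.0 = 33.077 mL/cmH2O.
τ = R × C = 10.0 × 0.03308 L/cmH2O = 0.3308 s.
Fraction remaining = e^(−Te/τ) = e^(−0.38/0.3308) = 0.317.
Trapped volume = 430.0 × 0.317 = 136.31 mL.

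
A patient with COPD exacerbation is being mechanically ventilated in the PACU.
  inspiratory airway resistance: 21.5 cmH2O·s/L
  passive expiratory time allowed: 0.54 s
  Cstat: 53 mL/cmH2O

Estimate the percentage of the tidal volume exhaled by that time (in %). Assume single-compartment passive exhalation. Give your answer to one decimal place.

37.7

τ = R × C = 21.5 × 53 mL/cmH2O = 21.5 × 0.053 L/cmH2O = 1.14 s.
Passive exhalation: V(t)/V₀ = e^(−t/τ) = e^(−0.54/1.14) = 0.6227.
Fraction exhaled = 1 − 0.6227 = 0.3773 → 37.73%.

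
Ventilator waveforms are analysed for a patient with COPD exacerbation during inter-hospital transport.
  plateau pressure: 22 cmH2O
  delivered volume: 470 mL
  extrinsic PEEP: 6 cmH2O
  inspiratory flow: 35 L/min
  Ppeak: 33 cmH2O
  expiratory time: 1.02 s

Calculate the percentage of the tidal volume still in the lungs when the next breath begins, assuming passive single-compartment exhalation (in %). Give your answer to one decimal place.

Flow: 35 L/min ÷ 60 = 0.5833 L/s.
R = (PIP − Pplat)/V̇ = (33 − 22) / 0.5833 = 11.0/0.5833 = 18.858 cmH2O·s/L.
C = Vt/(Pplat − PEEP) = 470.0 / (22 − 6) = 470.0/16.0 = 29.375 mL/cmH2O.
τ = R × C = 18.858 × 0.02938 L/cmH2O = 0.554 s.
Fraction remaining at end-expiration = e^(−Te/τ) = e^(−1.02/0.554) = 0.1586 → 15.86%.

15.9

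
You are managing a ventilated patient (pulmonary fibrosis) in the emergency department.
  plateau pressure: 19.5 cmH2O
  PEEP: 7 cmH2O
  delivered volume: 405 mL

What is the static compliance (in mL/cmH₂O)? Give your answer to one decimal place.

32.4

Cstat = Vt / (Pplat − PEEP) = 405 / (19.5 − 7) = 405 / 12.5 = 32.4 mL/cmH2O.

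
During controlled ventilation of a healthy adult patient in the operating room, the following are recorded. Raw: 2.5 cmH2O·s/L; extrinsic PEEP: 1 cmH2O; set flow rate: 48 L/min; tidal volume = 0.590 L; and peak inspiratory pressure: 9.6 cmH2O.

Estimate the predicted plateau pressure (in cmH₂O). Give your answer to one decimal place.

Flow: 48 L/min ÷ 60 = 0.8 L/s.
Pplat = PIP − Raw × flow = 9.6 − 2.5 × 0.8 = 9.6 − 2.0 = 7.6 cmH2O.

7.6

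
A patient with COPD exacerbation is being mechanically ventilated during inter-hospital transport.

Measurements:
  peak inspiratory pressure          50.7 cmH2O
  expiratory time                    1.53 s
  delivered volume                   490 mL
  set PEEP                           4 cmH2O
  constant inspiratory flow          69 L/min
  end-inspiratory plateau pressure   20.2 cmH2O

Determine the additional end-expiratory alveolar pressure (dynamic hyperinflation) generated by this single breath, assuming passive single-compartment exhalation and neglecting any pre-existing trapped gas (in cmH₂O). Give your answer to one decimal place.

2.4

Flow: 69 L/min ÷ 60 = 1.15 L/s.
R = (PIP − Pplat)/V̇ = (50.7 − 20.2) / 1.15 = 30.5/1.15 = 26.522 cmH2O·s/L.
C = Vt/(Pplat − PEEP) = 490.0 / (20.2 − 4) = 490.0/16.2 = 30.247 mL/cmH2O.
τ = R × C = 26.522 × 0.03025 L/cmH2O = 0.8023 s.
Fraction remaining = e^(−Te/τ) = e^(−1.53/0.8023) = 0.1485; trapped volume = 490.0 × 0.1485 = 72.765 mL.
Additional alveolar pressure from trapping ≈ V_trapped / C = 72.765 / 30.247 = 2.406 cmH2O.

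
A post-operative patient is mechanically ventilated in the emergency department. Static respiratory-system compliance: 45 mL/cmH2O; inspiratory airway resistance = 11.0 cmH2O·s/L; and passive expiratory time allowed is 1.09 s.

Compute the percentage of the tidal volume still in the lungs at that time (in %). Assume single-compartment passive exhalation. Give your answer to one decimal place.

τ = R × C = 11.0 × 45 mL/cmH2O = 11.0 × 0.045 L/cmH2O = 0.495 s.
Passive exhalation: V(t)/V₀ = e^(−t/τ) = e^(−1.09/0.495) = 0.1106.
Fraction remaining = 0.1106 → 11.06%.

11.1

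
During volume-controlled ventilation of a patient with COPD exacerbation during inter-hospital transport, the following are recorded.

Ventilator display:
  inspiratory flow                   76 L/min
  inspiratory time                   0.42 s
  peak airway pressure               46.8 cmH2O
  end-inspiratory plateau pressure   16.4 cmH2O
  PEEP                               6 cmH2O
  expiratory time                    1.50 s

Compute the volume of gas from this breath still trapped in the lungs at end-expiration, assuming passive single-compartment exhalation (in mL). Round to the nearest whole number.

Flow: 76 L/min ÷ 60 = 1.2667 L/s.
Vt = flow × Ti = 1.2667 L/s × 0.42 s × 1000 mL/L = 532.01 mL.
R = (PIP − Pplat)/V̇ = (46.8 − 16.4) / 1.2667 = 30.4/1.2667 = 23.999 cmH2O·s/L.
C = Vt/(Pplat − PEEP) = 532.01 / (16.4 − 6) = 532.01/10.4 = 51.155 mL/cmH2O.
τ = R × C = 23.999 × 0.05116 L/cmH2O = 1.228 s.
Fraction remaining = e^(−Te/τ) = e^(−1.50/1.228) = 0.2948.
Trapped volume = 532.01 × 0.2948 = 156.84 mL.

157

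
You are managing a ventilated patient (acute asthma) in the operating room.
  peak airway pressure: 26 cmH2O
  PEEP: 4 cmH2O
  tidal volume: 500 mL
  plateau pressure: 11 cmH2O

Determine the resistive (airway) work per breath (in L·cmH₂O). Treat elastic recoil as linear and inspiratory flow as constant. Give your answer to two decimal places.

7.50

With constant inspiratory flow the resistive pressure is constant at PIP − Pplat = 26 − 11 = 15.0 cmH2O, so resistive work = 15.0 × 0.500 = 7.5 L·cmH2O.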